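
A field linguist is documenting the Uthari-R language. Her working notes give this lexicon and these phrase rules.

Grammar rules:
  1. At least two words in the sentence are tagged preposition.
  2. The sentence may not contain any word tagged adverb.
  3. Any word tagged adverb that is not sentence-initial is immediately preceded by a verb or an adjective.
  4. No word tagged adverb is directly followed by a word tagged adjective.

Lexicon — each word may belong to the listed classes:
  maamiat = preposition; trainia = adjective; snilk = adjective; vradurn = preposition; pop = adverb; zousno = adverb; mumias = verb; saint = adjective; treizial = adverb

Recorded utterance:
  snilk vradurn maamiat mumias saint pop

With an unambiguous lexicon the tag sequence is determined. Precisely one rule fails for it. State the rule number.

Fixed tagging: adjective preposition preposition verb adjective adverb.
Rule check: R1 pass, R2 fail, R3 pass, R4 pass.
Only rule 2 fails.

2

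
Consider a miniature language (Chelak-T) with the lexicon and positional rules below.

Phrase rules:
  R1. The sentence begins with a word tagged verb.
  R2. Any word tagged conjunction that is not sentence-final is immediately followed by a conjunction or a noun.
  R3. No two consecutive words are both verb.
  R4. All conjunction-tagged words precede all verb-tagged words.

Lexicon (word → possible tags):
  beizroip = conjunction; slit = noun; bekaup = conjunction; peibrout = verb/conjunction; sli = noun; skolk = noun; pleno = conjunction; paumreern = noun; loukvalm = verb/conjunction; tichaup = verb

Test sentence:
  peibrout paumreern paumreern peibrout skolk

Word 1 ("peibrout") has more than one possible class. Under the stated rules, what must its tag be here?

verb

Candidates per position — 1:peibrout {verb,conjunction}; 2:paumreern {noun}; 3:paumreern {noun}; 4:peibrout {verb,conjunction}; 5:skolk {noun}.
Position 1: tagging it conjunction would leave rule 1 unsatisfiable, so it must be verb.
Position 4: tagging it conjunction would leave rule 4 unsatisfiable, so it must be verb.
So the tagging must be: verb noun noun verb noun.
Rule-by-rule: rule 1 holds; rule 2 holds; rule 3 holds; rule 4 holds.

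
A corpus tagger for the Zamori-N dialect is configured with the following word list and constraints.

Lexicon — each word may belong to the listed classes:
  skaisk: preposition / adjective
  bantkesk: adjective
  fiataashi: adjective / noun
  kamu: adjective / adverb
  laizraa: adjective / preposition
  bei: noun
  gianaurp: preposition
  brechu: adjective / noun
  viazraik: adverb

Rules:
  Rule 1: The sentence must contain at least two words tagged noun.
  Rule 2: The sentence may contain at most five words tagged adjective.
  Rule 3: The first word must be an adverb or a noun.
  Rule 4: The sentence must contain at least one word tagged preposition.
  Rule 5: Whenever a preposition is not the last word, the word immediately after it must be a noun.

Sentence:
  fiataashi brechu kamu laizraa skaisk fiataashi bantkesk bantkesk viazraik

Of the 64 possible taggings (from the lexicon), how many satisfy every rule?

4

Candidates per position — 1:fiataashi {adjective,noun}; 2:brechu {adjective,noun}; 3:kamu {adjective,adverb}; 4:laizraa {adjective,preposition}; 5:skaisk {preposition,adjective}; 6:fiataashi {adjective,noun}; 7:bantkesk {adjective}; 8:bantkesk {adjective}; 9:viazraik {adverb}.
There are 64 candidate sequences in total.
The sequences that satisfy every rule: noun adjective adjective adjective preposition noun adjective adjective adverb; noun adjective adverb adjective preposition noun adjective adjective adverb; noun noun adjective adjective preposition noun adjective adjective adverb; noun noun adverb adjective preposition noun adjective adjective adverb.
Count = 4.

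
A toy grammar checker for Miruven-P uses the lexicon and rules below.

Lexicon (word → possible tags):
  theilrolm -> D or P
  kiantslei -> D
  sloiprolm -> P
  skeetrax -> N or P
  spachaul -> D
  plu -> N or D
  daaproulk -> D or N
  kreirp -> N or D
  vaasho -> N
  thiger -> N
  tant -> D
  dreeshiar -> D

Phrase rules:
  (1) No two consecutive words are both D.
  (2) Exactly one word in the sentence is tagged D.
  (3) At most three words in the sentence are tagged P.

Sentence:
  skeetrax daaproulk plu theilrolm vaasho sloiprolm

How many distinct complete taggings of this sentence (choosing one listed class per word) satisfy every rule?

6

Candidates per position — 1:skeetrax {N,P}; 2:daaproulk {D,N}; 3:plu {N,D}; 4:theilrolm {D,P}; 5:vaasho {N}; 6:sloiprolm {P}.
There are 16 candidate sequences in total.
Checking each against the rules leaves 6 sequences.
Count = 6.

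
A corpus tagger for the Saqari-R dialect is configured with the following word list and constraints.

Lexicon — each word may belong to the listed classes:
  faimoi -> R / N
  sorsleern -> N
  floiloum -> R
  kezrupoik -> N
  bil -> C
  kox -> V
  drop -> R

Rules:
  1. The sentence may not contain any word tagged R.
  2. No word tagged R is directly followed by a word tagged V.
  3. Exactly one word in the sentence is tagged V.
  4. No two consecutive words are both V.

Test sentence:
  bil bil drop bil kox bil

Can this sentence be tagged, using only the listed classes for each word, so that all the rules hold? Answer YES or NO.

Candidates per position — 1:bil {C}; 2:bil {C}; 3:drop {R}; 4:bil {C}; 5:kox {V}; 6:bil {C}.
Rule 1 cannot be satisfied by any choice of tags from the lexicon.
So there is no consistent tagging.

NO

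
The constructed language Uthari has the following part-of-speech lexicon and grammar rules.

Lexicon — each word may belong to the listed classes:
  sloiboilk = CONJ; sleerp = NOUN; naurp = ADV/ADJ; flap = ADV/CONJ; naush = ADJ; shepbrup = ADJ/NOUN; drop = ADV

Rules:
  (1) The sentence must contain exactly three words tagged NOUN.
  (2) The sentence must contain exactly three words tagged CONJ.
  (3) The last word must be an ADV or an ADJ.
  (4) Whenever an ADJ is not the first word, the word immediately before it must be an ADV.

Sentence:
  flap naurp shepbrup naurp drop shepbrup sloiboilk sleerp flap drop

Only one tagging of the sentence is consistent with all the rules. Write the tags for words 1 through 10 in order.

Candidates per position — 1:flap {ADV,CONJ}; 2:naurp {ADV,ADJ}; 3:shepbrup {ADJ,NOUN}; 4:naurp {ADV,ADJ}; 5:drop {ADV}; 6:shepbrup {ADJ,NOUN}; 7:sloiboilk {CONJ}; 8:sleerp {NOUN}; 9:flap {ADV,CONJ}; 10:drop {ADV}.
Position 1: ADV is ruled out by rule 2; that leaves CONJ.
Position 2: ADJ is ruled out by rule 4; that leaves ADV.
Position 3: ADJ is ruled out by rule 1; that leaves NOUN.
Position 4: ADJ is ruled out by rule 4; that leaves ADV.
Position 6: ADJ is ruled out by rule 1; that leaves NOUN.
Position 9: ADV is ruled out by rule 2; that leaves CONJ.
The unique satisfying tagging is: CONJ ADV NOUN ADV ADV NOUN CONJ NOUN CONJ ADV.
Rule-by-rule: rule 1 satisfied; rule 2 satisfied; rule 3 satisfied; rule 4 satisfied.

CONJ ADV NOUN ADV ADV NOUN CONJ NOUN CONJ ADV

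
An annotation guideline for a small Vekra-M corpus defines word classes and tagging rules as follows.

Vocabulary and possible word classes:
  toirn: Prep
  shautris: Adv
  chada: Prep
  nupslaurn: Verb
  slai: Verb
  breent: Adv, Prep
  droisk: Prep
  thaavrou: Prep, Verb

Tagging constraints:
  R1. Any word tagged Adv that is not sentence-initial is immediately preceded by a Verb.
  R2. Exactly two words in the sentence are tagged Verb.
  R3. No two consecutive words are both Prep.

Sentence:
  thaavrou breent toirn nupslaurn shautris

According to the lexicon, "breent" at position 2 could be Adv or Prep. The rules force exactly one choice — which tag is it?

Adv

Candidates per position — 1:thaavrou {Prep,Verb}; 2:breent {Adv,Prep}; 3:toirn {Prep}; 4:nupslaurn {Verb}; 5:shautris {Adv}.
Position 1: Prep is ruled out by rule 2; that leaves Verb.
Position 2: Prep is ruled out by rule 3; that leaves Adv.
The unique satisfying tagging is: Verb Adv Prep Verb Adv.
Check: rule 1 ok; rule 2 ok; rule 3 ok.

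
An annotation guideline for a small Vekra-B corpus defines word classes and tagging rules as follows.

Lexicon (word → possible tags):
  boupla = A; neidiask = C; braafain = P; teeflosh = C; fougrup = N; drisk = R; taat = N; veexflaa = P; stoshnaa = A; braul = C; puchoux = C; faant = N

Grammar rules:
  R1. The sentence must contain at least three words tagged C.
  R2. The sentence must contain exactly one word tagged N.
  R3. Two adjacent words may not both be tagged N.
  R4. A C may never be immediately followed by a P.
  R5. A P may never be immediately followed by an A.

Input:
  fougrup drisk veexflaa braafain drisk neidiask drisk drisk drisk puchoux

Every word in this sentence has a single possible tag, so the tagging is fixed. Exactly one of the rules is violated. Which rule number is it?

1

Fixed tagging: N R P P R C R R R C.
Rule check: R1 violated, R2 holds, R3 holds, R4 holds, R5 holds.
Only rule 1 fails.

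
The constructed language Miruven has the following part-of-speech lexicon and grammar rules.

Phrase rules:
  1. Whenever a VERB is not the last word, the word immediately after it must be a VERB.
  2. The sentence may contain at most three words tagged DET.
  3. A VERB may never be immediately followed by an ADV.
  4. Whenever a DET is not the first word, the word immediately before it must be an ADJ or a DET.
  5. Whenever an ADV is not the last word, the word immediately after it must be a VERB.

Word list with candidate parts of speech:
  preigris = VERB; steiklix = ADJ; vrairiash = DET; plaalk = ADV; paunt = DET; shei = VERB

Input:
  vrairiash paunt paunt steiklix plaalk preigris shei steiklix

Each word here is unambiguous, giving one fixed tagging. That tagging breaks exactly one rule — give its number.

Fixed tagging: DET DET DET ADJ ADV VERB VERB ADJ.
Applying the rules: R1 fail, R2 pass, R3 pass, R4 pass, R5 pass.
Only rule 1 fails.

1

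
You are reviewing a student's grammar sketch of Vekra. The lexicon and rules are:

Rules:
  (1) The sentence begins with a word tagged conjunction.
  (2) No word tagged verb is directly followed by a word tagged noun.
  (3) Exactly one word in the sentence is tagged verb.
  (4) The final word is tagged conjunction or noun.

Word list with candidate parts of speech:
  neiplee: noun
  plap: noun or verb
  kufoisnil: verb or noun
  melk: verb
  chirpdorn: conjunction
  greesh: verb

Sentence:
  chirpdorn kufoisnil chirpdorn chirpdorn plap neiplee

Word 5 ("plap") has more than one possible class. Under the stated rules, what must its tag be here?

noun

Candidates per position — 1:chirpdorn {conjunction}; 2:kufoisnil {verb,noun}; 3:chirpdorn {conjunction}; 4:chirpdorn {conjunction}; 5:plap {noun,verb}; 6:neiplee {noun}.
Position 5: verb is ruled out by rule 2; that leaves noun.
Position 2: noun is ruled out by rule 3; that leaves verb.
So the tagging must be: conjunction verb conjunction conjunction noun noun.
Checking: rule 1 ok; rule 2 ok; rule 3 ok; rule 4 ok.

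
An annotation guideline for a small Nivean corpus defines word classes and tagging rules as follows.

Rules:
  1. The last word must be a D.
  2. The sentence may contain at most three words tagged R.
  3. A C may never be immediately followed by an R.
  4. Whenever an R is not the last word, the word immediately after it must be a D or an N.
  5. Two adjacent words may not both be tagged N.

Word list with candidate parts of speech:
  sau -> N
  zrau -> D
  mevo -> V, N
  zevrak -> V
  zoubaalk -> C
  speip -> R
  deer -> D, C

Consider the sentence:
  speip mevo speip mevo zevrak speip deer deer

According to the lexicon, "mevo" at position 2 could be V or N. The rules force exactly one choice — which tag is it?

N

Candidates per position — 1:speip {R}; 2:mevo {V,N}; 3:speip {R}; 4:mevo {V,N}; 5:zevrak {V}; 6:speip {R}; 7:deer {D,C}; 8:deer {D,C}.
Word 2 cannot be V — rule 4 would then fail for every completion. It is N.
Word 4 cannot be V — rule 4 would then fail for every completion. It is N.
Word 7 cannot be C — rule 4 would then fail for every completion. It is D.
Word 8 cannot be C — rule 1 would then fail for every completion. It is D.
The only consistent sequence is: R N R N V R D D.
Verifying each rule — rule 1 holds; rule 2 holds; rule 3 holds; rule 4 holds; rule 5 holds.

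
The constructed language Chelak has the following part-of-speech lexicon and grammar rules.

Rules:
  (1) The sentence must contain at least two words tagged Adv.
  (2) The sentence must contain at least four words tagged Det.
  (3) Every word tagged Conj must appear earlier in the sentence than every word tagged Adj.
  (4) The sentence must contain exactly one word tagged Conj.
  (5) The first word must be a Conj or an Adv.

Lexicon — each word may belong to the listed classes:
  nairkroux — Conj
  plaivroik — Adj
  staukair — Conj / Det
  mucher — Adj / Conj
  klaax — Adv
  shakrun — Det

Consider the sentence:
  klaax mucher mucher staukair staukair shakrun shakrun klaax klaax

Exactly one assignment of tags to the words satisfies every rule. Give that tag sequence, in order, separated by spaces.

Candidates per position — 1:klaax {Adv}; 2:mucher {Adj,Conj}; 3:mucher {Adj,Conj}; 4:staukair {Conj,Det}; 5:staukair {Conj,Det}; 6:shakrun {Det}; 7:shakrun {Det}; 8:klaax {Adv}; 9:klaax {Adv}.
Position 4: Conj is ruled out by rule 2; that leaves Det.
Position 5: Conj is ruled out by rule 2; that leaves Det.
The remaining ambiguous positions (2, 3) are resolved jointly — only one combination satisfies every rule.
That leaves exactly one tagging: Adv Conj Adj Det Det Det Det Adv Adv.
Checking: rule 1 ok; rule 2 ok; rule 3 ok; rule 4 ok; rule 5 ok.

Adv Conj Adj Det Det Det Det Adv Adv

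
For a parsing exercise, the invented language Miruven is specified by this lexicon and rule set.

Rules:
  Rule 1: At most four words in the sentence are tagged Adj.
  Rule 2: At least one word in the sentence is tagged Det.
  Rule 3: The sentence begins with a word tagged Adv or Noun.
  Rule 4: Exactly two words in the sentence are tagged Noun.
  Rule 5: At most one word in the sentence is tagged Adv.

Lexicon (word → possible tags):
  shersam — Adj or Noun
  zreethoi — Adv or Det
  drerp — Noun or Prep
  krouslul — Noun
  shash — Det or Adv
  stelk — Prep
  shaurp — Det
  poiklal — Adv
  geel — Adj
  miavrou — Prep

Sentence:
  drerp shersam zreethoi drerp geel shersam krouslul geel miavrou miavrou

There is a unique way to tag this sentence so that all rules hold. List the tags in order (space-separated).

Noun Adj Det Prep Adj Adj Noun Adj Prep Prep

Candidates per position — 1:drerp {Noun,Prep}; 2:shersam {Adj,Noun}; 3:zreethoi {Adv,Det}; 4:drerp {Noun,Prep}; 5:geel {Adj}; 6:shersam {Adj,Noun}; 7:krouslul {Noun}; 8:geel {Adj}; 9:miavrou {Prep}; 10:miavrou {Prep}.
At position 1, choosing Prep makes rule 3 impossible to satisfy; hence Noun.
At position 2, choosing Noun makes rule 4 impossible to satisfy; hence Adj.
At position 3, choosing Adv makes rule 2 impossible to satisfy; hence Det.
At position 4, choosing Noun makes rule 4 impossible to satisfy; hence Prep.
At position 6, choosing Noun makes rule 4 impossible to satisfy; hence Adj.
That leaves exactly one tagging: Noun Adj Det Prep Adj Adj Noun Adj Prep Prep.
Checking: rule 1 ✓; rule 2 ✓; rule 3 ✓; rule 4 ✓; rule 5 ✓.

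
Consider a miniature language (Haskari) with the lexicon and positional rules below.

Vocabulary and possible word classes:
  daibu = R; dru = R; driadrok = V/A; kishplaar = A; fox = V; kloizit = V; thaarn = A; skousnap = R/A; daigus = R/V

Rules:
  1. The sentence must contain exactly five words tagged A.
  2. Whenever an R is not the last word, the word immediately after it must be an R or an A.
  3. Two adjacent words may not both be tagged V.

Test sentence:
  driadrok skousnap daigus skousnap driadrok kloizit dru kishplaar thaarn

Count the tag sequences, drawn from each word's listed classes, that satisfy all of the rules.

Candidates per position — 1:driadrok {V,A}; 2:skousnap {R,A}; 3:daigus {R,V}; 4:skousnap {R,A}; 5:driadrok {V,A}; 6:kloizit {V}; 7:dru {R}; 8:kishplaar {A}; 9:thaarn {A}.
There are 32 candidate sequences in total.
The sequences that satisfy every rule: V A R A A V R A A; V A V A A V R A A; A R R A A V R A A; A A R R A V R A A; A A V R A V R A A.
Count = 5.

5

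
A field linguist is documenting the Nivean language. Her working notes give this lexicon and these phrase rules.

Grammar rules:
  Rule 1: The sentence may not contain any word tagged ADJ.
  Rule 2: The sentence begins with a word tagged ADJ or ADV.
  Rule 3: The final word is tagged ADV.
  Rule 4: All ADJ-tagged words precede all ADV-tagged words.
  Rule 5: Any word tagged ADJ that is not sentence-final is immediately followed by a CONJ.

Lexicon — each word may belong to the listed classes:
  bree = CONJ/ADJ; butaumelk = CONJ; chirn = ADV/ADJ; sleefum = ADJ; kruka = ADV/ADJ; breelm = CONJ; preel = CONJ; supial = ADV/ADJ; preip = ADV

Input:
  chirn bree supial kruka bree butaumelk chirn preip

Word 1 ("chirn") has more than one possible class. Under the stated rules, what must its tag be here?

ADV

Candidates per position — 1:chirn {ADV,ADJ}; 2:bree {CONJ,ADJ}; 3:supial {ADV,ADJ}; 4:kruka {ADV,ADJ}; 5:bree {CONJ,ADJ}; 6:butaumelk {CONJ}; 7:chirn {ADV,ADJ}; 8:preip {ADV}.
If word 1 were ADJ, no tagging could satisfy rule 1; so word 1 is ADV.
If word 2 were ADJ, no tagging could satisfy rule 1; so word 2 is CONJ.
If word 3 were ADJ, no tagging could satisfy rule 1; so word 3 is ADV.
If word 4 were ADJ, no tagging could satisfy rule 1; so word 4 is ADV.
If word 5 were ADJ, no tagging could satisfy rule 1; so word 5 is CONJ.
If word 7 were ADJ, no tagging could satisfy rule 1; so word 7 is ADV.
So the tagging must be: ADV CONJ ADV ADV CONJ CONJ ADV ADV.
Check: rule 1 ✓; rule 2 ✓; rule 3 ✓; rule 4 ✓; rule 5 ✓.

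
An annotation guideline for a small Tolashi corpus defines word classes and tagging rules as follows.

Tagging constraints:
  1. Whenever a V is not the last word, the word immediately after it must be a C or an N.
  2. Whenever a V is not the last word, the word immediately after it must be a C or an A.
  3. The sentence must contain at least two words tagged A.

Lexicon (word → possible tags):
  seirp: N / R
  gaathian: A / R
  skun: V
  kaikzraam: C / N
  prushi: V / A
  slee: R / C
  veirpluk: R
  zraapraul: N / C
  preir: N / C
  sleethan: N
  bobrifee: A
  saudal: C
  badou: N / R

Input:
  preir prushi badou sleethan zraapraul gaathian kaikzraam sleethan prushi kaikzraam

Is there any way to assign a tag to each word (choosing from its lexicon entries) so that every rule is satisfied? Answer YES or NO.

YES

Candidates per position — 1:preir {N,C}; 2:prushi {V,A}; 3:badou {N,R}; 4:sleethan {N}; 5:zraapraul {N,C}; 6:gaathian {A,R}; 7:kaikzraam {C,N}; 8:sleethan {N}; 9:prushi {V,A}; 10:kaikzraam {C,N}.
One satisfying assignment: C A N N N R N N A C.
Verifying each rule — rule 1 holds; rule 2 holds; rule 3 holds.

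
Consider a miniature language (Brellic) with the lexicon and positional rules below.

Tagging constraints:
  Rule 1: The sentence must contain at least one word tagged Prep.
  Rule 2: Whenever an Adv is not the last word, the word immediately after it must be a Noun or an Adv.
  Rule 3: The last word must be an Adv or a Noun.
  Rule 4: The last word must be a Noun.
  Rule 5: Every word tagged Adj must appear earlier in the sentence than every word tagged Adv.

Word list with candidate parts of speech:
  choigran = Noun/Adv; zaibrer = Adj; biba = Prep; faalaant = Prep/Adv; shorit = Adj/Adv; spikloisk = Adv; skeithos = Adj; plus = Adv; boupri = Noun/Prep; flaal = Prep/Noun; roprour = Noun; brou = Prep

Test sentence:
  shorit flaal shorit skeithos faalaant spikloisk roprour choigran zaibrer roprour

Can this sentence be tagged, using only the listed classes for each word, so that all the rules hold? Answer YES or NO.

NO

Candidates per position — 1:shorit {Adj,Adv}; 2:flaal {Prep,Noun}; 3:shorit {Adj,Adv}; 4:skeithos {Adj}; 5:faalaant {Prep,Adv}; 6:spikloisk {Adv}; 7:roprour {Noun}; 8:choigran {Noun,Adv}; 9:zaibrer {Adj}; 10:roprour {Noun}.
Rule 5 cannot be satisfied by any choice of tags from the lexicon.
So there is no consistent tagging.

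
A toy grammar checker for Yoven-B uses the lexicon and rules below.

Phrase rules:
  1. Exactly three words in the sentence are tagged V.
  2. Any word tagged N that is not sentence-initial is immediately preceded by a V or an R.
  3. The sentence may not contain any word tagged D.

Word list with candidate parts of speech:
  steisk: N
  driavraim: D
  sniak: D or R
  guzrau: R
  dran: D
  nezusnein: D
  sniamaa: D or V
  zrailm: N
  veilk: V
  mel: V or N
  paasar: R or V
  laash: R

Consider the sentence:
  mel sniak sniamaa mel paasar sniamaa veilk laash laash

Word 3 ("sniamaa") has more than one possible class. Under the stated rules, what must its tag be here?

Candidates per position — 1:mel {V,N}; 2:sniak {D,R}; 3:sniamaa {D,V}; 4:mel {V,N}; 5:paasar {R,V}; 6:sniamaa {D,V}; 7:veilk {V}; 8:laash {R}; 9:laash {R}.
At position 2, choosing D makes rule 3 impossible to satisfy; hence R.
At position 3, choosing D makes rule 3 impossible to satisfy; hence V.
At position 6, choosing D makes rule 3 impossible to satisfy; hence V.
At position 1, choosing V makes rule 1 impossible to satisfy; hence N.
At position 4, choosing V makes rule 1 impossible to satisfy; hence N.
At position 5, choosing V makes rule 1 impossible to satisfy; hence R.
That leaves exactly one tagging: N R V N R V V R R.
Check: rule 1 ✓; rule 2 ✓; rule 3 ✓.

V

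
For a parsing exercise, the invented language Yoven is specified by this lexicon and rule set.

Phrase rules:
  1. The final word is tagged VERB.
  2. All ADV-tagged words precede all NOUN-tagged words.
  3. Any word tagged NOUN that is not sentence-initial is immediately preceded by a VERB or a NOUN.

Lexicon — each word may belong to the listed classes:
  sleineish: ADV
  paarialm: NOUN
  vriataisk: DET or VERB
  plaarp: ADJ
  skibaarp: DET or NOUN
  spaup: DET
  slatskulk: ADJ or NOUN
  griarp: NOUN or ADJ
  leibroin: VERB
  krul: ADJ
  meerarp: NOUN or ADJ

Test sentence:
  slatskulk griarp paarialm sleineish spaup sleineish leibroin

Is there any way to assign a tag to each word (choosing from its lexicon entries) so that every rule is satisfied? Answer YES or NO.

Candidates per position — 1:slatskulk {ADJ,NOUN}; 2:griarp {NOUN,ADJ}; 3:paarialm {NOUN}; 4:sleineish {ADV}; 5:spaup {DET}; 6:sleineish {ADV}; 7:leibroin {VERB}.
Rule 2 cannot be satisfied by any choice of tags from the lexicon.
So there is no consistent tagging.

NO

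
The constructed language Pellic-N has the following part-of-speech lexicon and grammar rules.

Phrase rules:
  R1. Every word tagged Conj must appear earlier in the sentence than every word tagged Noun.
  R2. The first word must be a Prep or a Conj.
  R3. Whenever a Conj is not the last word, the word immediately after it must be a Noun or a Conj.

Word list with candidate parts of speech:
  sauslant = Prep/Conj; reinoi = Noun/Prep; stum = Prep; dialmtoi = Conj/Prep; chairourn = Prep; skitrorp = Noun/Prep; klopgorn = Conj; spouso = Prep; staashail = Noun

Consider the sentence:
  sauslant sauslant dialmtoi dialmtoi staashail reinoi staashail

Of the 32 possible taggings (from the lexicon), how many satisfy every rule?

Candidates per position — 1:sauslant {Prep,Conj}; 2:sauslant {Prep,Conj}; 3:dialmtoi {Conj,Prep}; 4:dialmtoi {Conj,Prep}; 5:staashail {Noun}; 6:reinoi {Noun,Prep}; 7:staashail {Noun}.
There are 32 candidate sequences in total.
Checking each against the rules leaves 10 sequences.
Count = 10.

10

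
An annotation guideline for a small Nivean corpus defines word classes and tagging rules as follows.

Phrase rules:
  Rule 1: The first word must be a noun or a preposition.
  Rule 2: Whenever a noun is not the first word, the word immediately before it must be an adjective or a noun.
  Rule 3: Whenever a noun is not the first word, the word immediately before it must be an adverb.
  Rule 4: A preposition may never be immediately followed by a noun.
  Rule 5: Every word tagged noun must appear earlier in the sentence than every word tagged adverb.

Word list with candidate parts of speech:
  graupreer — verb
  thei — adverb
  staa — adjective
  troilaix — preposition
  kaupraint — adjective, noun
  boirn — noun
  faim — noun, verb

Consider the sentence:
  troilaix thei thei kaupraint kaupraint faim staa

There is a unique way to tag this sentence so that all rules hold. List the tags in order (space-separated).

Candidates per position — 1:troilaix {preposition}; 2:thei {adverb}; 3:thei {adverb}; 4:kaupraint {adjective,noun}; 5:kaupraint {adjective,noun}; 6:faim {noun,verb}; 7:staa {adjective}.
At position 4, choosing noun makes rule 2 impossible to satisfy; hence adjective.
At position 5, choosing noun makes rule 3 impossible to satisfy; hence adjective.
At position 6, choosing noun makes rule 3 impossible to satisfy; hence verb.
The only consistent sequence is: preposition adverb adverb adjective adjective verb adjective.
Rule-by-rule: rule 1 satisfied; rule 2 satisfied; rule 3 satisfied; rule 4 satisfied; rule 5 satisfied.

preposition adverb adverb adjective adjective verb adjective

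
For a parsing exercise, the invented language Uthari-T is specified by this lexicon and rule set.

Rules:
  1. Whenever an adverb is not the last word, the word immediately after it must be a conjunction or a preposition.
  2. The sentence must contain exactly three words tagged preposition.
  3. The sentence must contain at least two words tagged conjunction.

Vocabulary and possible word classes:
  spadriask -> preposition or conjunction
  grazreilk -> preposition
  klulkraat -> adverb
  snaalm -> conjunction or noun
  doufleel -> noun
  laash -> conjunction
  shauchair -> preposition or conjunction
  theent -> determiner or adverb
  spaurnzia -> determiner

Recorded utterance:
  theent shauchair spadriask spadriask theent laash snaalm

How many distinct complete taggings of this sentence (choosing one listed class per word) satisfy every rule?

Candidates per position — 1:theent {determiner,adverb}; 2:shauchair {preposition,conjunction}; 3:spadriask {preposition,conjunction}; 4:spadriask {preposition,conjunction}; 5:theent {determiner,adverb}; 6:laash {conjunction}; 7:snaalm {conjunction,noun}.
There are 64 candidate sequences in total.
The sequences that satisfy every rule: determiner preposition preposition preposition determiner conjunction conjunction; determiner preposition preposition preposition adverb conjunction conjunction; adverb preposition preposition preposition determiner conjunction conjunction; adverb preposition preposition preposition adverb conjunction conjunction.
Count = 4.

4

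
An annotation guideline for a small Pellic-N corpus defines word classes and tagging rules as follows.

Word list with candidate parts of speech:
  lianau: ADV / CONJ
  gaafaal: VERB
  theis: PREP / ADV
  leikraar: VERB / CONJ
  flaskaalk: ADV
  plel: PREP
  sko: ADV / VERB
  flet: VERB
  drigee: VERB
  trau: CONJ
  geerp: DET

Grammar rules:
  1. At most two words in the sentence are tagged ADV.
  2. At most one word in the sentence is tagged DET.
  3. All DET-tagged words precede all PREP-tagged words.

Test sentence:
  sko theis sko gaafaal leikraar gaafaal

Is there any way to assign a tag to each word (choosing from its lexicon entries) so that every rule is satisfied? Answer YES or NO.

Candidates per position — 1:sko {ADV,VERB}; 2:theis {PREP,ADV}; 3:sko {ADV,VERB}; 4:gaafaal {VERB}; 5:leikraar {VERB,CONJ}; 6:gaafaal {VERB}.
One satisfying assignment: VERB PREP VERB VERB VERB VERB.
Check: rule 1 ok; rule 2 ok; rule 3 ok.

YES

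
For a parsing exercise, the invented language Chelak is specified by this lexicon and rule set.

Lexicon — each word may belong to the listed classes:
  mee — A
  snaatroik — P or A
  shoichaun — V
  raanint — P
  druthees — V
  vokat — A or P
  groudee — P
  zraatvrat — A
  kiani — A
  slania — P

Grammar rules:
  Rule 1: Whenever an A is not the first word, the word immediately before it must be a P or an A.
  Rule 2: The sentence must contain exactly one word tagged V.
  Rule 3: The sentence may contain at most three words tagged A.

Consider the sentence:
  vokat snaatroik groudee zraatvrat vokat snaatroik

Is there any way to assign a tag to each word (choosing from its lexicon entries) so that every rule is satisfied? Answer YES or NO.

Candidates per position — 1:vokat {A,P}; 2:snaatroik {P,A}; 3:groudee {P}; 4:zraatvrat {A}; 5:vokat {A,P}; 6:snaatroik {P,A}.
Rule 2 cannot be satisfied by any choice of tags from the lexicon.
So there is no consistent tagging.

NO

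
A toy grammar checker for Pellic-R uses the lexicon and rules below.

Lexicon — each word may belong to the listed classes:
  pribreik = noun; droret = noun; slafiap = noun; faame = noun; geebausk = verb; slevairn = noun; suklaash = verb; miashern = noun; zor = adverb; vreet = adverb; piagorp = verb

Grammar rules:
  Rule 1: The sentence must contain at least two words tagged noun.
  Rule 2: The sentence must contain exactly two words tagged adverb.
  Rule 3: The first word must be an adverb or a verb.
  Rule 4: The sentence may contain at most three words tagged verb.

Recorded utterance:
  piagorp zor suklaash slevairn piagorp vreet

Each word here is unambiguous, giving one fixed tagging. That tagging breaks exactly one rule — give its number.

Fixed tagging: verb adverb verb noun verb adverb.
Applying the rules: R1 ✗, R2 ✓, R3 ✓, R4 ✓.
Only rule 1 fails.

1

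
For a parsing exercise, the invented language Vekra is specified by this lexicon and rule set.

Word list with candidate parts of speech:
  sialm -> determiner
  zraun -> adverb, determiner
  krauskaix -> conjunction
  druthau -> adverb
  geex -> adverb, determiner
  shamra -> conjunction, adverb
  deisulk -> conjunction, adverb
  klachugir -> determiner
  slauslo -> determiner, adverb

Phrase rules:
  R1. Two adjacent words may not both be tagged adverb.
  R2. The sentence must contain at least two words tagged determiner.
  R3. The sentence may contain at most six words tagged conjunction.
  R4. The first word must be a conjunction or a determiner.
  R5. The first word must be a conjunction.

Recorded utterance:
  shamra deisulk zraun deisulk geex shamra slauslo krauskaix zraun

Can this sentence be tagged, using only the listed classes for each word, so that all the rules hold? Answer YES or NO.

YES

Candidates per position — 1:shamra {conjunction,adverb}; 2:deisulk {conjunction,adverb}; 3:zraun {adverb,determiner}; 4:deisulk {conjunction,adverb}; 5:geex {adverb,determiner}; 6:shamra {conjunction,adverb}; 7:slauslo {determiner,adverb}; 8:krauskaix {conjunction}; 9:zraun {adverb,determiner}.
One satisfying assignment: conjunction adverb determiner adverb determiner adverb determiner conjunction adverb.
Rule-by-rule: rule 1 ✓; rule 2 ✓; rule 3 ✓; rule 4 ✓; rule 5 ✓.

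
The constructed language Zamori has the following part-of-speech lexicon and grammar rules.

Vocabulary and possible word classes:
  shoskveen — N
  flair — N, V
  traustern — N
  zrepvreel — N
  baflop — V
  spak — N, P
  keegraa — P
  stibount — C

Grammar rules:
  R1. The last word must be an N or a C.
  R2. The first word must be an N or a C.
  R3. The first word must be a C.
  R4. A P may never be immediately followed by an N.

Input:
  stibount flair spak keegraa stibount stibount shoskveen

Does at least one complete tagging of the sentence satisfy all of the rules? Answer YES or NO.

YES

Candidates per position — 1:stibount {C}; 2:flair {N,V}; 3:spak {N,P}; 4:keegraa {P}; 5:stibount {C}; 6:stibount {C}; 7:shoskveen {N}.
One satisfying assignment: C V N P C C N.
Check: rule 1 ok; rule 2 ok; rule 3 ok; rule 4 ok.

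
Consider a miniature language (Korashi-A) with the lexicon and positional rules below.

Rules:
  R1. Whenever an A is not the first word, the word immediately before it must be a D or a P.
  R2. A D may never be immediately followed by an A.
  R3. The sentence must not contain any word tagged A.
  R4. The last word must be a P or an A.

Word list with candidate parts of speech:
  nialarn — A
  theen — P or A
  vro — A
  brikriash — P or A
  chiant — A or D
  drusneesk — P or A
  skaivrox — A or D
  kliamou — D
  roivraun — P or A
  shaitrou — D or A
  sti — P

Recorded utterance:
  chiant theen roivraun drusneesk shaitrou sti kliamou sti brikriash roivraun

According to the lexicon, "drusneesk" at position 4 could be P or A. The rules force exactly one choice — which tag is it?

P

Candidates per position — 1:chiant {A,D}; 2:theen {P,A}; 3:roivraun {P,A}; 4:drusneesk {P,A}; 5:shaitrou {D,A}; 6:sti {P}; 7:kliamou {D}; 8:sti {P}; 9:brikriash {P,A}; 10:roivraun {P,A}.
If word 1 were A, no tagging could satisfy rule 3; so word 1 is D.
If word 2 were A, no tagging could satisfy rule 2; so word 2 is P.
If word 3 were A, no tagging could satisfy rule 3; so word 3 is P.
If word 4 were A, no tagging could satisfy rule 3; so word 4 is P.
If word 5 were A, no tagging could satisfy rule 3; so word 5 is D.
If word 9 were A, no tagging could satisfy rule 3; so word 9 is P.
If word 10 were A, no tagging could satisfy rule 3; so word 10 is P.
So the tagging must be: D P P P D P D P P P.
Checking: rule 1 ✓; rule 2 ✓; rule 3 ✓; rule 4 ✓.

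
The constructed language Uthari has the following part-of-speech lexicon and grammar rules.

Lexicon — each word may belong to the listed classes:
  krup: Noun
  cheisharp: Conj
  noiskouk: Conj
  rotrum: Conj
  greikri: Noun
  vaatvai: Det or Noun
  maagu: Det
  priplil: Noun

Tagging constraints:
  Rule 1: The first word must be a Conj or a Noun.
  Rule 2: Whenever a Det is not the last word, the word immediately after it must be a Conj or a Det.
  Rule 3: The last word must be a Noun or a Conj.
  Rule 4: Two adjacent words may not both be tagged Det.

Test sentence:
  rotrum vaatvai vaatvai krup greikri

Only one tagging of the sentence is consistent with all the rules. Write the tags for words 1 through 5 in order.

Candidates per position — 1:rotrum {Conj}; 2:vaatvai {Det,Noun}; 3:vaatvai {Det,Noun}; 4:krup {Noun}; 5:greikri {Noun}.
Position 2: tagging it Det would leave rule 2 unsatisfiable, so it must be Noun.
Position 3: tagging it Det would leave rule 2 unsatisfiable, so it must be Noun.
The unique satisfying tagging is: Conj Noun Noun Noun Noun.
Checking: rule 1 satisfied; rule 2 satisfied; rule 3 satisfied; rule 4 satisfied.

Conj Noun Noun Noun Noun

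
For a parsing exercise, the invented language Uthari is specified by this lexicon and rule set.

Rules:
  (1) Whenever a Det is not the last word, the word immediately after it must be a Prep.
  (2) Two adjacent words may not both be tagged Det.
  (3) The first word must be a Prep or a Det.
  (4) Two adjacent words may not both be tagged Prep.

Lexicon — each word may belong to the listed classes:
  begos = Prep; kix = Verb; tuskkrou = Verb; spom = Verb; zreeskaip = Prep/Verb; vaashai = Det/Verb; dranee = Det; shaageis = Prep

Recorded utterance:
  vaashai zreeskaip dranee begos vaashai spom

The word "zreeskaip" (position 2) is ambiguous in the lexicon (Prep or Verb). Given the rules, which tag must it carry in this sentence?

Candidates per position — 1:vaashai {Det,Verb}; 2:zreeskaip {Prep,Verb}; 3:dranee {Det}; 4:begos {Prep}; 5:vaashai {Det,Verb}; 6:spom {Verb}.
Position 1: tagging it Verb would leave rule 3 unsatisfiable, so it must be Det.
Position 2: tagging it Verb would leave rule 1 unsatisfiable, so it must be Prep.
Position 5: tagging it Det would leave rule 1 unsatisfiable, so it must be Verb.
That leaves exactly one tagging: Det Prep Det Prep Verb Verb.
Verifying each rule — rule 1 holds; rule 2 holds; rule 3 holds; rule 4 holds.

Prep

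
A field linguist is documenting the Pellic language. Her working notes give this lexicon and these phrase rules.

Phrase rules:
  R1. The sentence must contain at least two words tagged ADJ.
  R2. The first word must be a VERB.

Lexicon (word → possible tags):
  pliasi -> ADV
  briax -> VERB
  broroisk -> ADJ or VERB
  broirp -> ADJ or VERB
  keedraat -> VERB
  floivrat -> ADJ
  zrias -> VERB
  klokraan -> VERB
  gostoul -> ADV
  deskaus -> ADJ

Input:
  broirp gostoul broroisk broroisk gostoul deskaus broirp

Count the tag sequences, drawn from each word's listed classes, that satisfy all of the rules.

7

Candidates per position — 1:broirp {ADJ,VERB}; 2:gostoul {ADV}; 3:broroisk {ADJ,VERB}; 4:broroisk {ADJ,VERB}; 5:gostoul {ADV}; 6:deskaus {ADJ}; 7:broirp {ADJ,VERB}.
There are 16 candidate sequences in total.
Checking each against the rules leaves 7 sequences.
Count = 7.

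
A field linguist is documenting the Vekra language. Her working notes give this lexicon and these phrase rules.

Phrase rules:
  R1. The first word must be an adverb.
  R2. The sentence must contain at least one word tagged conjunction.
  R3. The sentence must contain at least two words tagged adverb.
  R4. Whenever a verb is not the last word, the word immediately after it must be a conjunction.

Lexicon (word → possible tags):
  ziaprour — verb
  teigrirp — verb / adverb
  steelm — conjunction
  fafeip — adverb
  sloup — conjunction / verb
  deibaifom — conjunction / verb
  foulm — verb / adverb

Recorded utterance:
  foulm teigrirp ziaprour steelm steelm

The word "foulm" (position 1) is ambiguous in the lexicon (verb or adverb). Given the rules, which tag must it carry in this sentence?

adverb

Candidates per position — 1:foulm {verb,adverb}; 2:teigrirp {verb,adverb}; 3:ziaprour {verb}; 4:steelm {conjunction}; 5:steelm {conjunction}.
If word 1 were verb, no tagging could satisfy rule 1; so word 1 is adverb.
If word 2 were verb, no tagging could satisfy rule 3; so word 2 is adverb.
That leaves exactly one tagging: adverb adverb verb conjunction conjunction.
Rule-by-rule: rule 1 satisfied; rule 2 satisfied; rule 3 satisfied; rule 4 satisfied.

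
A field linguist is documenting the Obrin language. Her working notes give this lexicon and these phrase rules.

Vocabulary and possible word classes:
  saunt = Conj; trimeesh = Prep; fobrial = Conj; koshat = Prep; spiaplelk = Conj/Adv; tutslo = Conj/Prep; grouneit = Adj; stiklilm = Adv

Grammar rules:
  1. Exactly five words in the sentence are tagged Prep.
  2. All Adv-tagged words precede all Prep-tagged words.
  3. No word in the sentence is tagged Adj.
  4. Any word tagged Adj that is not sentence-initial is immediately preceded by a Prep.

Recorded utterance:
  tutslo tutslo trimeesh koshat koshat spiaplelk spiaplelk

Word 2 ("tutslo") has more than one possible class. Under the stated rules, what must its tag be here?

Prep

Candidates per position — 1:tutslo {Conj,Prep}; 2:tutslo {Conj,Prep}; 3:trimeesh {Prep}; 4:koshat {Prep}; 5:koshat {Prep}; 6:spiaplelk {Conj,Adv}; 7:spiaplelk {Conj,Adv}.
At position 1, choosing Conj makes rule 1 impossible to satisfy; hence Prep.
At position 2, choosing Conj makes rule 1 impossible to satisfy; hence Prep.
At position 6, choosing Adv makes rule 2 impossible to satisfy; hence Conj.
At position 7, choosing Adv makes rule 2 impossible to satisfy; hence Conj.
The only consistent sequence is: Prep Prep Prep Prep Prep Conj Conj.
Check: rule 1 ok; rule 2 ok; rule 3 ok; rule 4 ok.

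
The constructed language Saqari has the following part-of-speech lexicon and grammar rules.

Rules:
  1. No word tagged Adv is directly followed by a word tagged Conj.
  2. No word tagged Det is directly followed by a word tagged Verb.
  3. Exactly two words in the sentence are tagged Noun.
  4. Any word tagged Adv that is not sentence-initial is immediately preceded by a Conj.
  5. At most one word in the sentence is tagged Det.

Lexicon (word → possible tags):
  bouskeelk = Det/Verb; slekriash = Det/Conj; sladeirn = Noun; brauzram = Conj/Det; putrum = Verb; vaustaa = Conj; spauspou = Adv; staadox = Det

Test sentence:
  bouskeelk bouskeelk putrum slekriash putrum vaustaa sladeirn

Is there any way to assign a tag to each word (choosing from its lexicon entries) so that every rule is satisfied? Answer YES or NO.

Candidates per position — 1:bouskeelk {Det,Verb}; 2:bouskeelk {Det,Verb}; 3:putrum {Verb}; 4:slekriash {Det,Conj}; 5:putrum {Verb}; 6:vaustaa {Conj}; 7:sladeirn {Noun}.
Rule 3 cannot be satisfied by any choice of tags from the lexicon.
So there is no consistent tagging.

NO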